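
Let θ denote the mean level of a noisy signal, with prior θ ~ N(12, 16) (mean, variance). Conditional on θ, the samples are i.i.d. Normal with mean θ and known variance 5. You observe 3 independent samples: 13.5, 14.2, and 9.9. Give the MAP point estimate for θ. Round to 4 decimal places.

θ̂_MAP = 12.4830

n = 3; x̄ = (13.5 + 14.2 + 9.9)/3 = 37.6/3 = 188/15 ≈ 12.5333.
For a Normal prior and Normal likelihood with known variance, the posterior is Normal; its mode equals its mean, the precision-weighted average.
Prior precision 1/σ₀² = 1/16 = 0.0625; data precision n/σ² = 3/5 = 0.6.
θ̂ = (0.0625·12 + 0.6·(188/15)) / (0.0625 + 0.6) = 8.27/0.6625 = 3308/265 ≈ 12.4830.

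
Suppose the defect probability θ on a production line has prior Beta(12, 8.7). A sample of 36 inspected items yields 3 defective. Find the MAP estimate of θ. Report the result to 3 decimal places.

Prior: Beta(12, 8.7).
Data: 3 successes in 36 trials. The binomial likelihood contributes θ^3(1−θ)^33, so the posterior is Beta(12+3, 8.7+33) = Beta(15, 41.7).
For Beta(a, b) with a, b > 1 the mode is (a−1)/(a+b−2) = 14/54.7 ≈ 0.256.

θ̂_MAP = 0.256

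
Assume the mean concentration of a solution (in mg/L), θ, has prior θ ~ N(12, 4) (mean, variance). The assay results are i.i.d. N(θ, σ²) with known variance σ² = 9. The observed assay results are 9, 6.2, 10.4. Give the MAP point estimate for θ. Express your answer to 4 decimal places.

θ̂_MAP = 10.0190

n = 3; x̄ = (9 + 6.2 + 10.4)/3 = 25.6/3 = 128/15 ≈ 8.5333.
For a Normal prior and Normal likelihood with known variance, the posterior is Normal; its mode equals its mean, the precision-weighted average.
Prior precision 1/σ₀² = 1/4 = 0.25; data precision n/σ² = 3/9 = 1/3.
θ̂ = (0.25·12 + (1/3)·(128/15)) / (0.25 + 1/3) = (263/45)/(7/12) = 1052/105 ≈ 10.0190.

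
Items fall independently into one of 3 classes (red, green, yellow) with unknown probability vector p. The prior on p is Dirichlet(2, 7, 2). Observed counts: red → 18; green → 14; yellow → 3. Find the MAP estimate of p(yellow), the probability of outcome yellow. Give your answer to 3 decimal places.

The posterior is Dirichlet(αᵢ + nᵢ) = Dirichlet(20, 21, 5).
For a Dirichlet(a₁,…,a_K) with all aᵢ > 1, the mode has j-th component (aⱼ − 1)/(Σaᵢ − K).
Here Σaᵢ = 46 and K = 3, so p(yellow) = (5 − 1)/(46 − 3) = 4/43 ≈ 0.093.

MAP estimate of p(yellow) = 0.093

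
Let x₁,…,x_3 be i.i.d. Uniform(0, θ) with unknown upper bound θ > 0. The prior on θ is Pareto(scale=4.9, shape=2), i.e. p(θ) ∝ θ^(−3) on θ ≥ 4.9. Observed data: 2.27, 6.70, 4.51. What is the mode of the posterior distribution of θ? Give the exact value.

θ̂_MAP = 6.70

The Uniform(0, θ) likelihood is θ^(−n) for θ ≥ max(xᵢ), zero otherwise. Here max(xᵢ) = 6.70.
Posterior ∝ θ^(−3) · θ^(−3) = θ^(−6) on θ ≥ max(4.9, 6.70) = 6.70.
This density is strictly decreasing in θ, so the posterior mode lies at the lower boundary of the support.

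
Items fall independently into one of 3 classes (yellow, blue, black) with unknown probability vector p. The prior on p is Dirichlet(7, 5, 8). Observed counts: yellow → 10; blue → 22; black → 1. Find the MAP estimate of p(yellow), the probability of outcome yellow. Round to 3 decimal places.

MAP estimate of p(yellow) = 0.320

The posterior is Dirichlet(αᵢ + nᵢ) = Dirichlet(17, 27, 9).
For a Dirichlet(a₁,…,a_K) with all aᵢ > 1, the mode has j-th component (aⱼ − 1)/(Σaᵢ − K).
Here Σaᵢ = 53 and K = 3, so p(yellow) = (17 − 1)/(53 − 3) = 16/50 ≈ 0.320.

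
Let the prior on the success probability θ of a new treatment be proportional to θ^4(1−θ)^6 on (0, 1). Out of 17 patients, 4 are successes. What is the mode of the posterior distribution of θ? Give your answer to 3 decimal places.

The prior density ∝ θ^4(1−θ)^6 is the kernel of Beta(5, 7).
Data: 4 successes in 17 trials. The binomial likelihood contributes θ^4(1−θ)^13, so the posterior is Beta(5+4, 7+13) = Beta(9, 20).
For Beta(a, b) with a, b > 1 the mode is (a−1)/(a+b−2) = 8/27 ≈ 0.296.

θ̂_MAP = 0.296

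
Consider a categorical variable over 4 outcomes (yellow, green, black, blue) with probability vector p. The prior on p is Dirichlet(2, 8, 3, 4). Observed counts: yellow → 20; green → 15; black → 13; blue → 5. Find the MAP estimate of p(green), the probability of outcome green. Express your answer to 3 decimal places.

MAP estimate of p(green) = 0.333

The posterior is Dirichlet(αᵢ + nᵢ) = Dirichlet(22, 23, 16, 9).
For a Dirichlet(a₁,…,a_K) with all aᵢ > 1, the mode has j-th component (aⱼ − 1)/(Σaᵢ − K).
Here Σaᵢ = 70 and K = 4, so p(green) = (23 − 1)/(70 − 4) = 22/66 ≈ 0.333.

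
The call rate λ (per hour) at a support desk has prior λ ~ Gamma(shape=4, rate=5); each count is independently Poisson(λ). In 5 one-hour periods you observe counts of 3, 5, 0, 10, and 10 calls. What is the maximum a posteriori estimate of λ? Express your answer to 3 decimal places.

Σxᵢ = 3+5+0+10+10 = 28, with n = 5.
Posterior ∝ λ^3e^(−5λ) · λ^28e^(−5λ) = λ^31e^(−10λ), i.e. Gamma(shape=32, rate=10).
The mode of a Gamma(a, b) with a ≥ 1 (shape–rate) is (a−1)/b = 31/10 ≈ 3.100.

λ̂_MAP = 3.100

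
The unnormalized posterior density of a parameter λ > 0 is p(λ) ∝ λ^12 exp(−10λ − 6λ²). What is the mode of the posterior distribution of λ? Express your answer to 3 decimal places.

λ̂_MAP = 0.667

ℓ'(λ) = 12/λ − 10 − 12λ. Setting this to zero and multiplying by λ: 12λ² + 10λ − 12 = 0.
λ = (−10 + √(10² + 4·12·12)) / (2·12) = (−10 + √676) / 24 = (−10 + 26)/24 = 2/3.
ℓ''(λ) = −12/λ² − 12 < 0, confirming a maximum.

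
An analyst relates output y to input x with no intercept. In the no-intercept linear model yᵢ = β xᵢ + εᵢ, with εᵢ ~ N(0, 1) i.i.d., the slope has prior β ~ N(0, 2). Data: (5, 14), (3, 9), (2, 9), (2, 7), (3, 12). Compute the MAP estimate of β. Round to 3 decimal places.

log p(β | y) = −Σ(yᵢ − βxᵢ)²/(2·1) − β²/(2·2) + const.
Setting the derivative to zero: Σxᵢ(yᵢ − βxᵢ)/1 − β/2 = 0, so β = Σxᵢyᵢ / (Σxᵢ² + σ²/τ²).
Σxᵢyᵢ = 5·14 + 3·9 + 2·9 + 2·7 + 3·12 = 165; Σxᵢ² = 51; σ²/τ² = 0.5.
β̂_MAP = 165 / (51 + 0.5) = 165/51.5 ≈ 3.204.

β̂_MAP = 3.204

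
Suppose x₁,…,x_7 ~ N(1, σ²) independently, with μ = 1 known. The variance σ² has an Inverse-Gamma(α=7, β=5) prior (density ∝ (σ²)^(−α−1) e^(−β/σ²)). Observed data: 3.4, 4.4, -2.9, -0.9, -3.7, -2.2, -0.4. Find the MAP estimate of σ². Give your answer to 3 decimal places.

σ̂²_MAP = 3.497

Sum of squared deviations about the known mean: SS = (3.4−1)² + (4.4−1)² + (-2.9−1)² + (-0.9−1)² + (-3.7−1)² + (-2.2−1)² + (-0.4−1)² = 70.43.
The Normal likelihood contributes (σ²)^(−n/2) exp(−SS/(2σ²)), so the posterior is Inverse-Gamma(α + n/2, β + SS/2) = Inverse-Gamma(10.5, 40.215).
The mode of Inverse-Gamma(a, b) is b/(a+1) = 40.215/11.5 ≈ 3.497.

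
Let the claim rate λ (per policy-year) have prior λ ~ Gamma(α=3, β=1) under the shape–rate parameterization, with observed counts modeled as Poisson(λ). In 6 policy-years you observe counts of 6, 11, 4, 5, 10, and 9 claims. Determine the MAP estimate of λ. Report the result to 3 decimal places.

Σxᵢ = 6+11+4+5+10+9 = 45, with n = 6.
Posterior ∝ λ^2e^(−1λ) · λ^45e^(−6λ) = λ^47e^(−7λ), i.e. Gamma(shape=48, rate=7).
The mode of a Gamma(a, b) with a ≥ 1 (shape–rate) is (a−1)/b = 47/7 ≈ 6.714.

λ̂_MAP = 6.714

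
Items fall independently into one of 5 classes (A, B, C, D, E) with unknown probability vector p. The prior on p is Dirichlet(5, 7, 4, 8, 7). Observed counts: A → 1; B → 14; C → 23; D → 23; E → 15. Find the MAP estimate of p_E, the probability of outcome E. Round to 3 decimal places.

The posterior is Dirichlet(αᵢ + nᵢ) = Dirichlet(6, 21, 27, 31, 22).
For a Dirichlet(a₁,…,a_K) with all aᵢ > 1, the mode has j-th component (aⱼ − 1)/(Σaᵢ − K).
Here Σaᵢ = 107 and K = 5, so p_E = (22 − 1)/(107 − 5) = 21/102 ≈ 0.206.

MAP estimate of p_E = 0.206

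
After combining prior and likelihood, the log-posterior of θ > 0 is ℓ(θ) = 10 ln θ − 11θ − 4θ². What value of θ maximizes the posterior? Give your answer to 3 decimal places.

θ̂_MAP = 0.625

ℓ'(θ) = 10/θ − 11 − 8θ. Setting this to zero and multiplying by θ: 8θ² + 11θ − 10 = 0.
θ = (−11 + √(11² + 4·8·10)) / (2·8) = (−11 + √441) / 16 = (−11 + 21)/16 = 5/8.
ℓ''(θ) = −10/θ² − 8 < 0, confirming a maximum.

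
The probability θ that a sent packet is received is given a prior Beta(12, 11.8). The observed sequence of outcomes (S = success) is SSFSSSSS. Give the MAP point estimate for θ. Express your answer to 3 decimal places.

Prior: Beta(12, 11.8).
Data: 7 successes in 8 trials (from the sequence). The binomial likelihood contributes θ^7(1−θ)^1, so the posterior is Beta(12+7, 11.8+1) = Beta(19, 12.8).
For Beta(a, b) with a, b > 1 the mode is (a−1)/(a+b−2) = 18/29.8 ≈ 0.604.

θ̂_MAP = 0.604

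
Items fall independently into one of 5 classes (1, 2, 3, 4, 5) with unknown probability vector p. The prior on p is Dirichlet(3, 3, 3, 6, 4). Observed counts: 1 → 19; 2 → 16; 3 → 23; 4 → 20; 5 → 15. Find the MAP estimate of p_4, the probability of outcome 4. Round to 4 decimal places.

The posterior is Dirichlet(αᵢ + nᵢ) = Dirichlet(22, 19, 26, 26, 19).
For a Dirichlet(a₁,…,a_K) with all aᵢ > 1, the mode has j-th component (aⱼ − 1)/(Σaᵢ − K).
Here Σaᵢ = 112 and K = 5, so p_4 = (26 − 1)/(112 − 5) = 25/107 ≈ 0.2336.

MAP estimate: 0.2336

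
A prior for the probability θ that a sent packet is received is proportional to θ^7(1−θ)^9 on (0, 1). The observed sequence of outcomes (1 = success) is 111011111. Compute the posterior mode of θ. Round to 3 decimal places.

The prior density ∝ θ^7(1−θ)^9 is the kernel of Beta(8, 10).
Data: 8 successes in 9 trials (from the sequence). The binomial likelihood contributes θ^8(1−θ)^1, so the posterior is Beta(8+8, 10+1) = Beta(16, 11).
For Beta(a, b) with a, b > 1 the mode is (a−1)/(a+b−2) = 15/25 ≈ 0.600.

θ̂_MAP = 0.600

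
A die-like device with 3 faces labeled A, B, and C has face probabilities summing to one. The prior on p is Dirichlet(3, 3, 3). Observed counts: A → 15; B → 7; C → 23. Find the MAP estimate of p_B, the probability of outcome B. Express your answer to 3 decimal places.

The posterior is Dirichlet(αᵢ + nᵢ) = Dirichlet(18, 10, 26).
For a Dirichlet(a₁,…,a_K) with all aᵢ > 1, the mode has j-th component (aⱼ − 1)/(Σaᵢ − K).
Here Σaᵢ = 54 and K = 3, so p_B = (10 − 1)/(54 − 3) = 9/51 ≈ 0.176.

MAP estimate of p_B = 0.176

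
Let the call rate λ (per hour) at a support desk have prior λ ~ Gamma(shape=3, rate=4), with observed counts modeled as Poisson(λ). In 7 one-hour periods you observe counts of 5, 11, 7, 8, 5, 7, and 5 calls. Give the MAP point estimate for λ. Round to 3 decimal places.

λ̂_MAP = 4.545

Σxᵢ = 5+11+7+8+5+7+5 = 48, with n = 7.
Posterior ∝ λ^2e^(−4λ) · λ^48e^(−7λ) = λ^50e^(−11λ), i.e. Gamma(shape=51, rate=11).
The mode of a Gamma(a, b) with a ≥ 1 (shape–rate) is (a−1)/b = 50/11 ≈ 4.545.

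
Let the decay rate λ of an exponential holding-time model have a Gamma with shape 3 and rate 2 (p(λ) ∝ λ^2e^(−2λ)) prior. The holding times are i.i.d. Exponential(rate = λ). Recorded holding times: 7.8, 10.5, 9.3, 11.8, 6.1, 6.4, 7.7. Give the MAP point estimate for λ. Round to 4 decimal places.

The Exponential(rate=λ) likelihood is ∝ λ^n e^(−λΣtᵢ). Here n = 7 and Σtᵢ = 7.8 + 10.5 + 9.3 + 11.8 + 6.1 + 6.4 + 7.7 = 59.6.
Posterior ∝ λ^2e^(−2λ) · λ^7e^(−59.6λ) = λ^9e^(−61.6λ), i.e. Gamma(10, 61.6).
Mode = (a−1)/b = 9/61.6 ≈ 0.1461.

λ̂_MAP = 0.1461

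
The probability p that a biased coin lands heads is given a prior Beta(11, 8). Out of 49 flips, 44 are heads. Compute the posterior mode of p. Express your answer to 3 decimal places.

Prior: Beta(11, 8).
Data: 44 successes in 49 trials. The binomial likelihood contributes p^44(1−p)^5, so the posterior is Beta(11+44, 8+5) = Beta(55, 13).
For Beta(a, b) with a, b > 1 the mode is (a−1)/(a+b−2) = 54/66 ≈ 0.818.

p̂_MAP = 0.818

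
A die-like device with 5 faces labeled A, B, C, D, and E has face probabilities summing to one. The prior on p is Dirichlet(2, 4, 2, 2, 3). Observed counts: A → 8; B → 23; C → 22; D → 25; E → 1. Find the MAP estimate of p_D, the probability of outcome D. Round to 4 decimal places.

MAP estimate of p_D = 0.2989

The posterior is Dirichlet(αᵢ + nᵢ) = Dirichlet(10, 27, 24, 27, 4).
For a Dirichlet(a₁,…,a_K) with all aᵢ > 1, the mode has j-th component (aⱼ − 1)/(Σaᵢ − K).
Here Σaᵢ = 92 and K = 5, so p_D = (27 − 1)/(92 − 5) = 26/87 ≈ 0.2989.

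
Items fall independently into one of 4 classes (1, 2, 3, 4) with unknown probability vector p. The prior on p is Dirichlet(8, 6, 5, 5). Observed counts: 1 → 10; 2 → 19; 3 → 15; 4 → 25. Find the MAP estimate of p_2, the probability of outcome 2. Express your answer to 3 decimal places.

MAP estimate: 0.270

The posterior is Dirichlet(αᵢ + nᵢ) = Dirichlet(18, 25, 20, 30).
For a Dirichlet(a₁,…,a_K) with all aᵢ > 1, the mode has j-th component (aⱼ − 1)/(Σaᵢ − K).
Here Σaᵢ = 93 and K = 4, so p_2 = (25 − 1)/(93 − 4) = 24/89 ≈ 0.270.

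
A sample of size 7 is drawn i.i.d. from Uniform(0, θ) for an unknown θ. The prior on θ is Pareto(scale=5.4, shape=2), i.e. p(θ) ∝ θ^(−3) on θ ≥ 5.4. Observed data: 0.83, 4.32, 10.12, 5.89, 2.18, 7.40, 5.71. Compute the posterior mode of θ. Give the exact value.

The Uniform(0, θ) likelihood is θ^(−n) for θ ≥ max(xᵢ), zero otherwise. Here max(xᵢ) = 10.12.
Posterior ∝ θ^(−3) · θ^(−7) = θ^(−10) on θ ≥ max(5.4, 10.12) = 10.12.
This density is strictly decreasing in θ, so the posterior mode lies at the lower boundary of the support.

θ̂_MAP = 10.12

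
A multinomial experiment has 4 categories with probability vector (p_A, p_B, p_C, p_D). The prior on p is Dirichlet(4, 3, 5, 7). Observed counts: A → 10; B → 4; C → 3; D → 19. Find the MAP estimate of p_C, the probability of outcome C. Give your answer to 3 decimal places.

The posterior is Dirichlet(αᵢ + nᵢ) = Dirichlet(14, 7, 8, 26).
For a Dirichlet(a₁,…,a_K) with all aᵢ > 1, the mode has j-th component (aⱼ − 1)/(Σaᵢ − K).
Here Σaᵢ = 55 and K = 4, so p_C = (8 − 1)/(55 − 4) = 7/51 ≈ 0.137.

MAP estimate of p_C = 0.137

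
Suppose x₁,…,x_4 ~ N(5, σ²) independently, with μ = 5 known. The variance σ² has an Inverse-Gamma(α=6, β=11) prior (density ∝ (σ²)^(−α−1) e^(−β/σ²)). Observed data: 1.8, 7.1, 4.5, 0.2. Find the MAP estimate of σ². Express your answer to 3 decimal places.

Sum of squared deviations about the known mean: SS = (1.8−5)² + (7.1−5)² + (4.5−5)² + (0.2−5)² = 37.94.
The Normal likelihood contributes (σ²)^(−n/2) exp(−SS/(2σ²)), so the posterior is Inverse-Gamma(α + n/2, β + SS/2) = Inverse-Gamma(8, 29.97).
The mode of Inverse-Gamma(a, b) is b/(a+1) = 29.97/9 ≈ 3.330.

σ̂²_MAP = 3.330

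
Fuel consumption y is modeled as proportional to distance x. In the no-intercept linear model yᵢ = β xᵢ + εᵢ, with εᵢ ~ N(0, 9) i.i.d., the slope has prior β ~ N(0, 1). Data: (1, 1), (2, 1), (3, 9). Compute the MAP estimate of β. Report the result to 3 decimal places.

log p(β | y) = −Σ(yᵢ − βxᵢ)²/(2·9) − β²/(2·1) + const.
Setting the derivative to zero: Σxᵢ(yᵢ − βxᵢ)/9 − β/1 = 0, so β = Σxᵢyᵢ / (Σxᵢ² + σ²/τ²).
Σxᵢyᵢ = 1·1 + 2·1 + 3·9 = 30; Σxᵢ² = 14; σ²/τ² = 9.
β̂_MAP = 30 / (14 + 9) = 30/23 ≈ 1.304.

β̂_MAP = 1.304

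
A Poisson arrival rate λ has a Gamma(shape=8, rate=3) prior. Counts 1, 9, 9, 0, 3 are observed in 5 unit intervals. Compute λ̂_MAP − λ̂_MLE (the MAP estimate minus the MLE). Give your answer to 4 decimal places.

MAP − MLE = -0.7750

Σxᵢ = 22. Posterior is Gamma(30, 8); MAP = (30−1)/8 = 29/8 ≈ 3.62500.
MLE = x̄ = 22/5 ≈ 4.40000.
Difference = 29/8 − 22/5 = -31/40 ≈ -0.7750.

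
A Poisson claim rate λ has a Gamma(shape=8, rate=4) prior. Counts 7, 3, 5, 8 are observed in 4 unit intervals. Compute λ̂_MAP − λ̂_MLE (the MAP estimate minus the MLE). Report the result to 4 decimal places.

Σxᵢ = 23. Posterior is Gamma(31, 8); MAP = (31−1)/8 = 30/8 ≈ 3.75000.
MLE = x̄ = 23/4 ≈ 5.75000.
Difference = 30/8 − 23/4 = -2 ≈ -2.0000.

MAP − MLE = -2.0000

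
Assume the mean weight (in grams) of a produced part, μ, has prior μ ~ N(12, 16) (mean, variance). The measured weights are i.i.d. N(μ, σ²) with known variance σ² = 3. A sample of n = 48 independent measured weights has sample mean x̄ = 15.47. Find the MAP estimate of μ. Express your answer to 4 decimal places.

n = 48, x̄ = 15.47.
For a Normal prior and Normal likelihood with known variance, the posterior is Normal; its mode equals its mean, the precision-weighted average.
Prior precision 1/σ₀² = 1/16 = 0.0625; data precision n/σ² = 48/3 = 16.
μ̂ = (0.0625·12 + 16·15.47) / (0.0625 + 16) = 248.27/16.0625 = 99308/6425 ≈ 15.4565.

μ̂_MAP = 15.4565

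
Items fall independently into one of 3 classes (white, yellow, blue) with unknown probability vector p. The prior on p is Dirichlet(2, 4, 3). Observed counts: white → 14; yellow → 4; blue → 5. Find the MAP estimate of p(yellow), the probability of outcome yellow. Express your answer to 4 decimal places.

The posterior is Dirichlet(αᵢ + nᵢ) = Dirichlet(16, 8, 8).
For a Dirichlet(a₁,…,a_K) with all aᵢ > 1, the mode has j-th component (aⱼ − 1)/(Σaᵢ − K).
Here Σaᵢ = 32 and K = 3, so p(yellow) = (8 − 1)/(32 − 3) = 7/29 ≈ 0.2414.

MAP estimate of p(yellow) = 0.2414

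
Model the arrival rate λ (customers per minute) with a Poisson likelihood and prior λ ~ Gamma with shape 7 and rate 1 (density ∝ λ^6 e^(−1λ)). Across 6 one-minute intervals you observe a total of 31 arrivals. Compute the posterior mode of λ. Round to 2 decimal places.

λ̂_MAP = 5.29

Σxᵢ = 31, n = 6.
Posterior ∝ λ^6e^(−1λ) · λ^31e^(−6λ) = λ^37e^(−7λ), i.e. Gamma(shape=38, rate=7).
The mode of a Gamma(a, b) with a ≥ 1 (shape–rate) is (a−1)/b = 37/7 ≈ 5.29.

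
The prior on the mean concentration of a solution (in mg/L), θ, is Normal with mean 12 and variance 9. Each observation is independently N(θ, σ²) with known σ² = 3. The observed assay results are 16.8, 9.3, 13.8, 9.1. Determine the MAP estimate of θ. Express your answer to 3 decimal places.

θ̂_MAP = 12.231

n = 4; x̄ = (16.8 + 9.3 + 13.8 + 9.1)/4 = 49/4 = 12.25.
For a Normal prior and Normal likelihood with known variance, the posterior is Normal; its mode equals its mean, the precision-weighted average.
Prior precision 1/σ₀² = 1/9; data precision n/σ² = 4/3.
θ̂ = ((1/9)·12 + (4/3)·12.25) / (1/9 + 4/3) = (53/3)/(13/9) = 159/13 ≈ 12.231.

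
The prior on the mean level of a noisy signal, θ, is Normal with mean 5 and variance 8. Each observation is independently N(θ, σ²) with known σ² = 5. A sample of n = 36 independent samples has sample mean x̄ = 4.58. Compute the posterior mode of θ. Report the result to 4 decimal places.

n = 36, x̄ = 4.58.
For a Normal prior and Normal likelihood with known variance, the posterior is Normal; its mode equals its mean, the precision-weighted average.
Prior precision 1/σ₀² = 1/8 = 0.125; data precision n/σ² = 36/5 = 7.2.
θ̂ = (0.125·5 + 7.2·4.58) / (0.125 + 7.2) = 33.601/7.325 = 33601/7325 ≈ 4.5872.

θ̂_MAP = 4.5872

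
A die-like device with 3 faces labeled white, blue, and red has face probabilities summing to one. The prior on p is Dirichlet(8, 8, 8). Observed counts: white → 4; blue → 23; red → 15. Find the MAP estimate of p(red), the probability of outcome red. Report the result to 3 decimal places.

The posterior is Dirichlet(αᵢ + nᵢ) = Dirichlet(12, 31, 23).
For a Dirichlet(a₁,…,a_K) with all aᵢ > 1, the mode has j-th component (aⱼ − 1)/(Σaᵢ − K).
Here Σaᵢ = 66 and K = 3, so p(red) = (23 − 1)/(66 − 3) = 22/63 ≈ 0.349.

MAP estimate of p(red) = 0.349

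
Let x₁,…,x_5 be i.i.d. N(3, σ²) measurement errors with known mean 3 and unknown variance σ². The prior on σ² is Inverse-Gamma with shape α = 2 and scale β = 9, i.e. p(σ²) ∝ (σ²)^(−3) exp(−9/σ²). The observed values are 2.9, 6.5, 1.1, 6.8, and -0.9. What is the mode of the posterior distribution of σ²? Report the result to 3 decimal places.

Sum of squared deviations about the known mean: SS = (2.9−3)² + (6.5−3)² + (1.1−3)² + (6.8−3)² + (-0.9−3)² = 45.52.
The Normal likelihood contributes (σ²)^(−n/2) exp(−SS/(2σ²)), so the posterior is Inverse-Gamma(α + n/2, β + SS/2) = Inverse-Gamma(4.5, 31.76).
The mode of Inverse-Gamma(a, b) is b/(a+1) = 31.76/5.5 ≈ 5.775.

σ̂²_MAP = 5.775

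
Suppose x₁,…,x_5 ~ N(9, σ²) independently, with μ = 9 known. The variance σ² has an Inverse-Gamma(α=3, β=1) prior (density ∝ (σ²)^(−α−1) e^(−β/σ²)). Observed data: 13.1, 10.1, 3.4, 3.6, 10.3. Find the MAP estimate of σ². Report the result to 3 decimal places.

σ̂²_MAP = 6.325

Sum of squared deviations about the known mean: SS = (13.1−9)² + (10.1−9)² + (3.4−9)² + (3.6−9)² + (10.3−9)² = 80.23.
The Normal likelihood contributes (σ²)^(−n/2) exp(−SS/(2σ²)), so the posterior is Inverse-Gamma(α + n/2, β + SS/2) = Inverse-Gamma(5.5, 41.115).
The mode of Inverse-Gamma(a, b) is b/(a+1) = 41.115/6.5 ≈ 6.325.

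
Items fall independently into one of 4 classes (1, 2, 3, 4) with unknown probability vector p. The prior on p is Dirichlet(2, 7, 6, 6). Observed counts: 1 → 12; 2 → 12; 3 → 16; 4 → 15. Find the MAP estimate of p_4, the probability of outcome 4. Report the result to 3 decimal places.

MAP estimate: 0.278

The posterior is Dirichlet(αᵢ + nᵢ) = Dirichlet(14, 19, 22, 21).
For a Dirichlet(a₁,…,a_K) with all aᵢ > 1, the mode has j-th component (aⱼ − 1)/(Σaᵢ − K).
Here Σaᵢ = 76 and K = 4, so p_4 = (21 − 1)/(76 − 4) = 20/72 ≈ 0.278.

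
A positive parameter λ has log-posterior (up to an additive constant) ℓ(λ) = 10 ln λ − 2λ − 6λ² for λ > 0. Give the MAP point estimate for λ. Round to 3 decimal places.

λ̂_MAP = 0.833

ℓ'(λ) = 10/λ − 2 − 12λ. Setting this to zero and multiplying by λ: 12λ² + 2λ − 10 = 0.
λ = (−2 + √(2² + 4·12·10)) / (2·12) = (−2 + √484) / 24 = (−2 + 22)/24 = 5/6.
ℓ''(λ) = −10/λ² − 12 < 0, confirming a maximum.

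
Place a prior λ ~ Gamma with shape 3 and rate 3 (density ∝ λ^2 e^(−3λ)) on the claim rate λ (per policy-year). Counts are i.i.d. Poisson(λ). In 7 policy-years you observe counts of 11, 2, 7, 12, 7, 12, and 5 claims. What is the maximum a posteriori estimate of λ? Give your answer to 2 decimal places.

Σxᵢ = 11+2+7+12+7+12+5 = 56, with n = 7.
Posterior ∝ λ^2e^(−3λ) · λ^56e^(−7λ) = λ^58e^(−10λ), i.e. Gamma(shape=59, rate=10).
The mode of a Gamma(a, b) with a ≥ 1 (shape–rate) is (a−1)/b = 58/10 ≈ 5.80.

λ̂_MAP = 5.80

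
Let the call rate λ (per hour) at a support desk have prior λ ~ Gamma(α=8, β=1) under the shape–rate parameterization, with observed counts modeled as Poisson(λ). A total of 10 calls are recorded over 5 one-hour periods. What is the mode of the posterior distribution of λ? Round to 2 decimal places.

λ̂_MAP = 2.83

Σxᵢ = 10, n = 5.
Posterior ∝ λ^7e^(−1λ) · λ^10e^(−5λ) = λ^17e^(−6λ), i.e. Gamma(shape=18, rate=6).
The mode of a Gamma(a, b) with a ≥ 1 (shape–rate) is (a−1)/b = 17/6 ≈ 2.83.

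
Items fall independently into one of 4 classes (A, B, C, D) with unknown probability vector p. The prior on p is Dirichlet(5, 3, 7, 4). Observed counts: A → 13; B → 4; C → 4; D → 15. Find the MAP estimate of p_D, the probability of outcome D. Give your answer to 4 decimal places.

The posterior is Dirichlet(αᵢ + nᵢ) = Dirichlet(18, 7, 11, 19).
For a Dirichlet(a₁,…,a_K) with all aᵢ > 1, the mode has j-th component (aⱼ − 1)/(Σaᵢ − K).
Here Σaᵢ = 55 and K = 4, so p_D = (19 − 1)/(55 − 4) = 18/51 ≈ 0.3529.

MAP estimate of p_D = 0.3529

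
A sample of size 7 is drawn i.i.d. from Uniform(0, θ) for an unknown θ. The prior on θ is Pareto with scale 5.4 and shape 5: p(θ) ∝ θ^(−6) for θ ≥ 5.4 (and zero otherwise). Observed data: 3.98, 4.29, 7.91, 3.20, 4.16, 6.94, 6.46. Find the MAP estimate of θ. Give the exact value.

θ̂_MAP = 7.91

The Uniform(0, θ) likelihood is θ^(−n) for θ ≥ max(xᵢ), zero otherwise. Here max(xᵢ) = 7.91.
Posterior ∝ θ^(−6) · θ^(−7) = θ^(−13) on θ ≥ max(5.4, 7.91) = 7.91.
This density is strictly decreasing in θ, so the posterior mode lies at the lower boundary of the support.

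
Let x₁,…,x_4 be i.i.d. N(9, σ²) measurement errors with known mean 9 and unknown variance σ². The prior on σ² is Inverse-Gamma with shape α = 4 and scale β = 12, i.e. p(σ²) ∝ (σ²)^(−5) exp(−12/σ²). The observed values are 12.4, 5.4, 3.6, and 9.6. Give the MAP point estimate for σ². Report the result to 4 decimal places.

σ̂²_MAP = 5.5743

Sum of squared deviations about the known mean: SS = (12.4−9)² + (5.4−9)² + (3.6−9)² + (9.6−9)² = 54.04.
The Normal likelihood contributes (σ²)^(−n/2) exp(−SS/(2σ²)), so the posterior is Inverse-Gamma(α + n/2, β + SS/2) = Inverse-Gamma(6, 39.02).
The mode of Inverse-Gamma(a, b) is b/(a+1) = 39.02/7 ≈ 5.5743.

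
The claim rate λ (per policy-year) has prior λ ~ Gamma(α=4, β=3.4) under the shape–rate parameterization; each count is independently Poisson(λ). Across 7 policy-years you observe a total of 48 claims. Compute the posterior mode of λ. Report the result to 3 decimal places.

Σxᵢ = 48, n = 7.
Posterior ∝ λ^3e^(−3.4λ) · λ^48e^(−7λ) = λ^51e^(−10.4λ), i.e. Gamma(shape=52, rate=10.4).
The mode of a Gamma(a, b) with a ≥ 1 (shape–rate) is (a−1)/b = 51/10.4 ≈ 4.904.

λ̂_MAP = 4.904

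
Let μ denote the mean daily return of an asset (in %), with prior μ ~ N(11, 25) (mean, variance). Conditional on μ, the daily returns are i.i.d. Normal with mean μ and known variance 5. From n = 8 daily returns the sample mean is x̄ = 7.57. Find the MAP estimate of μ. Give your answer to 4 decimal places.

μ̂_MAP = 7.6537

n = 8, x̄ = 7.57.
For a Normal prior and Normal likelihood with known variance, the posterior is Normal; its mode equals its mean, the precision-weighted average.
Prior precision 1/σ₀² = 1/25 = 0.04; data precision n/σ² = 8/5 = 1.6.
μ̂ = (0.04·11 + 1.6·7.57) / (0.04 + 1.6) = 12.552/1.64 = 1569/205 ≈ 7.6537.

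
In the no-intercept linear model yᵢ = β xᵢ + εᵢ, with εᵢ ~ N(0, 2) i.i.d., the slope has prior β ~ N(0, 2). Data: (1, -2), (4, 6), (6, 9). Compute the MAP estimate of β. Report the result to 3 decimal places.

β̂_MAP = 1.407

log p(β | y) = −Σ(yᵢ − βxᵢ)²/(2·2) − β²/(2·2) + const.
Setting the derivative to zero: Σxᵢ(yᵢ − βxᵢ)/2 − β/2 = 0, so β = Σxᵢyᵢ / (Σxᵢ² + σ²/τ²).
Σxᵢyᵢ = 1·(-2) + 4·6 + 6·9 = 76; Σxᵢ² = 53; σ²/τ² = 1.
β̂_MAP = 76 / (53 + 1) = 76/54 ≈ 1.407.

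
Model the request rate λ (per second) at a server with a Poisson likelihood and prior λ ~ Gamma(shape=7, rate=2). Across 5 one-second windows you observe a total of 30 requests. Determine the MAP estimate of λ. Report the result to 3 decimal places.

Σxᵢ = 30, n = 5.
Posterior ∝ λ^6e^(−2λ) · λ^30e^(−5λ) = λ^36e^(−7λ), i.e. Gamma(shape=37, rate=7).
The mode of a Gamma(a, b) with a ≥ 1 (shape–rate) is (a−1)/b = 36/7 ≈ 5.143.

λ̂_MAP = 5.143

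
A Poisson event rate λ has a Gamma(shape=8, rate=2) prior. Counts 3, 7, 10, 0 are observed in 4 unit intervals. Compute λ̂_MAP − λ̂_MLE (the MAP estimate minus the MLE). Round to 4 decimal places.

Σxᵢ = 20. Posterior is Gamma(28, 6); MAP = (28−1)/6 = 27/6 ≈ 4.50000.
MLE = x̄ = 20/4 ≈ 5.00000.
Difference = 27/6 − 20/4 = -1/2 ≈ -0.5000.

MAP − MLE = -0.5000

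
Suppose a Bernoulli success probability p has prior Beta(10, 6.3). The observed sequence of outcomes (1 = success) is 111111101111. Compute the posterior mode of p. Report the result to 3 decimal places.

p̂_MAP = 0.760

Prior: Beta(10, 6.3).
Data: 11 successes in 12 trials (from the sequence). The binomial likelihood contributes p^11(1−p)^1, so the posterior is Beta(10+11, 6.3+1) = Beta(21, 7.3).
For Beta(a, b) with a, b > 1 the mode is (a−1)/(a+b−2) = 20/26.3 ≈ 0.760.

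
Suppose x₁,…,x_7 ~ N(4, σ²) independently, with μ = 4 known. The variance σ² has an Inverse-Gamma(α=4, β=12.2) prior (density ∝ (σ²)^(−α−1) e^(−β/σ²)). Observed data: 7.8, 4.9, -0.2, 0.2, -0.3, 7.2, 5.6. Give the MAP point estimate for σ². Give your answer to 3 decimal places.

σ̂²_MAP = 6.060

Sum of squared deviations about the known mean: SS = (7.8−4)² + (4.9−4)² + (-0.2−4)² + (0.2−4)² + (-0.3−4)² + (7.2−4)² + (5.6−4)² = 78.62.
The Normal likelihood contributes (σ²)^(−n/2) exp(−SS/(2σ²)), so the posterior is Inverse-Gamma(α + n/2, β + SS/2) = Inverse-Gamma(7.5, 51.51).
The mode of Inverse-Gamma(a, b) is b/(a+1) = 51.51/8.5 ≈ 6.060.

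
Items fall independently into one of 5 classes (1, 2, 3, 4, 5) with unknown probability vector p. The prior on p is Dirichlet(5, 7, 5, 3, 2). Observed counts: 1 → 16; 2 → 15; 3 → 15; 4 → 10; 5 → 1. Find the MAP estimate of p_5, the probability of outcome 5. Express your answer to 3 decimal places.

The posterior is Dirichlet(αᵢ + nᵢ) = Dirichlet(21, 22, 20, 13, 3).
For a Dirichlet(a₁,…,a_K) with all aᵢ > 1, the mode has j-th component (aⱼ − 1)/(Σaᵢ − K).
Here Σaᵢ = 79 and K = 5, so p_5 = (3 − 1)/(79 − 5) = 2/74 ≈ 0.027.

MAP estimate: 0.027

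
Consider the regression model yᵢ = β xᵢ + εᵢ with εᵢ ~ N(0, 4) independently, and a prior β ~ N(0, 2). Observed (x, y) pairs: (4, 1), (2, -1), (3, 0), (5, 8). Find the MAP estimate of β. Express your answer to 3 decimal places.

β̂_MAP = 0.750

log p(β | y) = −Σ(yᵢ − βxᵢ)²/(2·4) − β²/(2·2) + const.
Setting the derivative to zero: Σxᵢ(yᵢ − βxᵢ)/4 − β/2 = 0, so β = Σxᵢyᵢ / (Σxᵢ² + σ²/τ²).
Σxᵢyᵢ = 4·1 + 2·(-1) + 3·0 + 5·8 = 42; Σxᵢ² = 54; σ²/τ² = 2.
β̂_MAP = 42 / (54 + 2) = 42/56 ≈ 0.750.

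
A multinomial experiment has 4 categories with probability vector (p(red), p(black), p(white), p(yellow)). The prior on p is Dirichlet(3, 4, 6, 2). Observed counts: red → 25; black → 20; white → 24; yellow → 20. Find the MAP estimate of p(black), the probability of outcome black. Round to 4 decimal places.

MAP estimate of p(black) = 0.2300

The posterior is Dirichlet(αᵢ + nᵢ) = Dirichlet(28, 24, 30, 22).
For a Dirichlet(a₁,…,a_K) with all aᵢ > 1, the mode has j-th component (aⱼ − 1)/(Σaᵢ − K).
Here Σaᵢ = 104 and K = 4, so p(black) = (24 − 1)/(104 − 4) = 23/100 ≈ 0.2300.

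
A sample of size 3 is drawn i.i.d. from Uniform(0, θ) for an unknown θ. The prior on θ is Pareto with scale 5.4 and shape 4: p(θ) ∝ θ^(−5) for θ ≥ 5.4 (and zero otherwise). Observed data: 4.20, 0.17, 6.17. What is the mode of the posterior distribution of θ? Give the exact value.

θ̂_MAP = 6.17

The Uniform(0, θ) likelihood is θ^(−n) for θ ≥ max(xᵢ), zero otherwise. Here max(xᵢ) = 6.17.
Posterior ∝ θ^(−5) · θ^(−3) = θ^(−8) on θ ≥ max(5.4, 6.17) = 6.17.
This density is strictly decreasing in θ, so the posterior mode lies at the lower boundary of the support.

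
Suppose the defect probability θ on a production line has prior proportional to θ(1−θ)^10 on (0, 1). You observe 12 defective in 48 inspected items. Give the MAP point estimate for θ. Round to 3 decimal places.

The prior density ∝ θ(1−θ)^10 is the kernel of Beta(2, 11).
Data: 12 successes in 48 trials. The binomial likelihood contributes θ^12(1−θ)^36, so the posterior is Beta(2+12, 11+36) = Beta(14, 47).
For Beta(a, b) with a, b > 1 the mode is (a−1)/(a+b−2) = 13/59 ≈ 0.220.

θ̂_MAP = 0.220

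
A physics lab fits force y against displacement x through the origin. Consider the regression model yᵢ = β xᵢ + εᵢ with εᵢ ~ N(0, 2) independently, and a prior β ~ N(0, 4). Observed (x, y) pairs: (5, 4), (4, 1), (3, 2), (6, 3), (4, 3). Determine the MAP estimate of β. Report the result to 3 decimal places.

log p(β | y) = −Σ(yᵢ − βxᵢ)²/(2·2) − β²/(2·4) + const.
Setting the derivative to zero: Σxᵢ(yᵢ − βxᵢ)/2 − β/4 = 0, so β = Σxᵢyᵢ / (Σxᵢ² + σ²/τ²).
Σxᵢyᵢ = 5·4 + 4·1 + 3·2 + 6·3 + 4·3 = 60; Σxᵢ² = 102; σ²/τ² = 0.5.
β̂_MAP = 60 / (102 + 0.5) = 60/102.5 ≈ 0.585.

β̂_MAP = 0.585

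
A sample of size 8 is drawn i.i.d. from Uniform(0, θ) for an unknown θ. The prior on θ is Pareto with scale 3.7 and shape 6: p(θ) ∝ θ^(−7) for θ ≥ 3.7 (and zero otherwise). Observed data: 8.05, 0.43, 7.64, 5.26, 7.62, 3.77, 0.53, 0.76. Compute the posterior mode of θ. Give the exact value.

θ̂_MAP = 8.05

The Uniform(0, θ) likelihood is θ^(−n) for θ ≥ max(xᵢ), zero otherwise. Here max(xᵢ) = 8.05.
Posterior ∝ θ^(−7) · θ^(−8) = θ^(−15) on θ ≥ max(3.7, 8.05) = 8.05.
This density is strictly decreasing in θ, so the posterior mode lies at the lower boundary of the support.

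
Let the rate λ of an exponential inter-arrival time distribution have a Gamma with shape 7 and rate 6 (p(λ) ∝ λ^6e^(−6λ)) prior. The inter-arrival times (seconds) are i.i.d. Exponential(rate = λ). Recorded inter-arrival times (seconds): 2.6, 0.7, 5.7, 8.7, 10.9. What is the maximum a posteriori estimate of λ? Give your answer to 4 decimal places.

λ̂_MAP = 0.3179

The Exponential(rate=λ) likelihood is ∝ λ^n e^(−λΣtᵢ). Here n = 5 and Σtᵢ = 2.6 + 0.7 + 5.7 + 8.7 + 10.9 = 28.6.
Posterior ∝ λ^6e^(−6λ) · λ^5e^(−28.6λ) = λ^11e^(−34.6λ), i.e. Gamma(12, 34.6).
Mode = (a−1)/b = 11/34.6 ≈ 0.3179.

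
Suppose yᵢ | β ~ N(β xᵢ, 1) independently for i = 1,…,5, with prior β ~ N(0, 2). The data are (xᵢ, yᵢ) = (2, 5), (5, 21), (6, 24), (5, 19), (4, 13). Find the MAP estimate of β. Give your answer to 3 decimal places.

β̂_MAP = 3.812

log p(β | y) = −Σ(yᵢ − βxᵢ)²/(2·1) − β²/(2·2) + const.
Setting the derivative to zero: Σxᵢ(yᵢ − βxᵢ)/1 − β/2 = 0, so β = Σxᵢyᵢ / (Σxᵢ² + σ²/τ²).
Σxᵢyᵢ = 2·5 + 5·21 + 6·24 + 5·19 + 4·13 = 406; Σxᵢ² = 106; σ²/τ² = 0.5.
β̂_MAP = 406 / (106 + 0.5) = 406/106.5 ≈ 3.812.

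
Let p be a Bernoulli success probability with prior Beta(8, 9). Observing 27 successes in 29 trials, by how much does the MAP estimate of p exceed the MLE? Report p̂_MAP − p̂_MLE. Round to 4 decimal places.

MAP − MLE = -0.1583

Posterior is Beta(35, 11); MAP = (35−1)/(46−2) = 34/44 ≈ 0.77273.
MLE ignores the prior: p̂_MLE = k/n = 27/29 ≈ 0.93103.
Difference = 34/44 − 27/29 = -101/638 ≈ -0.1583.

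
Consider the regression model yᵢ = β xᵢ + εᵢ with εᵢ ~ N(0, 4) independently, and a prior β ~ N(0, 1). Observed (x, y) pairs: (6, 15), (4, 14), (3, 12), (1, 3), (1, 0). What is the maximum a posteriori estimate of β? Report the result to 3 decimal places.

β̂_MAP = 2.761

log p(β | y) = −Σ(yᵢ − βxᵢ)²/(2·4) − β²/(2·1) + const.
Setting the derivative to zero: Σxᵢ(yᵢ − βxᵢ)/4 − β/1 = 0, so β = Σxᵢyᵢ / (Σxᵢ² + σ²/τ²).
Σxᵢyᵢ = 6·15 + 4·14 + 3·12 + 1·3 + 1·0 = 185; Σxᵢ² = 63; σ²/τ² = 4.
β̂_MAP = 185 / (63 + 4) = 185/67 ≈ 2.761.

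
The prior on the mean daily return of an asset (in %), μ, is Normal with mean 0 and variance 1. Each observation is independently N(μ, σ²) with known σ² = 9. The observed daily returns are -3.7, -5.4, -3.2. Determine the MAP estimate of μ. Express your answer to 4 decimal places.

n = 3; x̄ = ((-3.7) + (-5.4) + (-3.2))/3 = -12.3/3 = -4.1.
For a Normal prior and Normal likelihood with known variance, the posterior is Normal; its mode equals its mean, the precision-weighted average.
Prior precision 1/σ₀² = 1/1 = 1; data precision n/σ² = 3/9 = 1/3.
μ̂ = (1·0 + (1/3)·(-4.1)) / (1 + 1/3) = (-41/30)/(4/3) = -1.0250.

μ̂_MAP = -1.0250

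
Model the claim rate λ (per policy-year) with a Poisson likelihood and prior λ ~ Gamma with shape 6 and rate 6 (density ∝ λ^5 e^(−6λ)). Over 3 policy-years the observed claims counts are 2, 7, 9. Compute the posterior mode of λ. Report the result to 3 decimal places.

Σxᵢ = 2+7+9 = 18, with n = 3.
Posterior ∝ λ^5e^(−6λ) · λ^18e^(−3λ) = λ^23e^(−9λ), i.e. Gamma(shape=24, rate=9).
The mode of a Gamma(a, b) with a ≥ 1 (shape–rate) is (a−1)/b = 23/9 ≈ 2.556.

λ̂_MAP = 2.556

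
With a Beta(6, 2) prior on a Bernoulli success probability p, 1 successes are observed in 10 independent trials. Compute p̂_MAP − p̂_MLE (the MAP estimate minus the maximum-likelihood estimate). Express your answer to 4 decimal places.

MAP − MLE = 0.2750

Posterior is Beta(7, 11); MAP = (7−1)/(18−2) = 6/16 ≈ 0.37500.
MLE ignores the prior: p̂_MLE = k/n = 1/10 ≈ 0.10000.
Difference = 6/16 − 1/10 = 11/40 ≈ 0.2750.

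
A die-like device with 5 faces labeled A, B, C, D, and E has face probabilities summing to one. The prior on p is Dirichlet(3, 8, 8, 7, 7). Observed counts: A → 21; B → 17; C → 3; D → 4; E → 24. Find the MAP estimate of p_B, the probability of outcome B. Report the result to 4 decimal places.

The posterior is Dirichlet(αᵢ + nᵢ) = Dirichlet(24, 25, 11, 11, 31).
For a Dirichlet(a₁,…,a_K) with all aᵢ > 1, the mode has j-th component (aⱼ − 1)/(Σaᵢ − K).
Here Σaᵢ = 102 and K = 5, so p_B = (25 − 1)/(102 − 5) = 24/97 ≈ 0.2474.

MAP estimate of p_B = 0.2474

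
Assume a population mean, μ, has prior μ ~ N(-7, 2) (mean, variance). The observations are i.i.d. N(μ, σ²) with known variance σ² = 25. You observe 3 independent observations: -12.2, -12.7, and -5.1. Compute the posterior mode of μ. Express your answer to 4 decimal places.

n = 3; x̄ = ((-12.2) + (-12.7) + (-5.1))/3 = -30/3 = -10.
For a Normal prior and Normal likelihood with known variance, the posterior is Normal; its mode equals its mean, the precision-weighted average.
Prior precision 1/σ₀² = 1/2 = 0.5; data precision n/σ² = 3/25 = 0.12.
μ̂ = (0.5·(-7) + 0.12·(-10)) / (0.5 + 0.12) = (-4.7)/0.62 = -235/31 ≈ -7.5806.

μ̂_MAP = -7.5806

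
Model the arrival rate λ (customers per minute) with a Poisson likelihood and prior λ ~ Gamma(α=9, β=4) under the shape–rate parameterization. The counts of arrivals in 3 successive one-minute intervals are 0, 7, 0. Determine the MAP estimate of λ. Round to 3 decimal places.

λ̂_MAP = 2.143

Σxᵢ = 0+7+0 = 7, with n = 3.
Posterior ∝ λ^8e^(−4λ) · λ^7e^(−3λ) = λ^15e^(−7λ), i.e. Gamma(shape=16, rate=7).
The mode of a Gamma(a, b) with a ≥ 1 (shape–rate) is (a−1)/b = 15/7 ≈ 2.143.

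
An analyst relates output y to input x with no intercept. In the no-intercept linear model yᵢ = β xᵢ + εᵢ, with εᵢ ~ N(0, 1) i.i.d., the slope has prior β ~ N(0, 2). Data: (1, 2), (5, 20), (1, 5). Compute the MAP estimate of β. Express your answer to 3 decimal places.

β̂_MAP = 3.891

log p(β | y) = −Σ(yᵢ − βxᵢ)²/(2·1) − β²/(2·2) + const.
Setting the derivative to zero: Σxᵢ(yᵢ − βxᵢ)/1 − β/2 = 0, so β = Σxᵢyᵢ / (Σxᵢ² + σ²/τ²).
Σxᵢyᵢ = 1·2 + 5·20 + 1·5 = 107; Σxᵢ² = 27; σ²/τ² = 0.5.
β̂_MAP = 107 / (27 + 0.5) = 107/27.5 ≈ 3.891.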